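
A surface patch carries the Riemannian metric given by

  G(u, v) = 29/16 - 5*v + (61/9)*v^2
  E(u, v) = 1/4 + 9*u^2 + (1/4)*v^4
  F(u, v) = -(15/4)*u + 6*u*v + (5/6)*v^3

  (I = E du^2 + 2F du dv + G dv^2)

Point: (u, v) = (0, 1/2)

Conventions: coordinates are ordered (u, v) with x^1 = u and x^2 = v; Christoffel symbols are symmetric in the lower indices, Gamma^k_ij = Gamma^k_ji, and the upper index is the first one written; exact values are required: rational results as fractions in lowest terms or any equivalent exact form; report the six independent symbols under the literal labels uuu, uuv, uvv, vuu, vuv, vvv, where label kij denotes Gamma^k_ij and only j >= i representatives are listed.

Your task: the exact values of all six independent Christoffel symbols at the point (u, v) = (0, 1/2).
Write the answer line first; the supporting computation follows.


Answer: Gamma_uuu = 156/473, Gamma_uuv = 116/473, Gamma_uvv = 2968/1419, Gamma_vuu = -1989/2365, Gamma_vuv = -12/473, Gamma_vvv = 1576/2365

E = 17/64, F = 5/48, G = 145/144 at the point
E_u = 0, E_v = 1/8, F_u = -3/4, F_v = 5/8, G_u = 0, G_v = 16/9
EG - F^2 = 2365/9216;  g^inv = (9216/2365) * [[145/144, -5/48], [-5/48, 17/64]]
first-kind symbols [ij,l] = (1/2)(d_i g_jl + d_j g_il - d_l g_ij): [uu,u] = E_u/2 = 0, [uu,v] = F_u - E_v/2 = -13/16, [uv,u] = E_v/2 = 1/16, [uv,v] = G_u/2 = 0, [vv,u] = F_v - G_u/2 = 5/8, [vv,v] = G_v/2 = 8/9
Gamma^u_ij = (G*[ij,u] - F*[ij,v])/(EG - F^2), Gamma^v_ij = (E*[ij,v] - F*[ij,u])/(EG - F^2)


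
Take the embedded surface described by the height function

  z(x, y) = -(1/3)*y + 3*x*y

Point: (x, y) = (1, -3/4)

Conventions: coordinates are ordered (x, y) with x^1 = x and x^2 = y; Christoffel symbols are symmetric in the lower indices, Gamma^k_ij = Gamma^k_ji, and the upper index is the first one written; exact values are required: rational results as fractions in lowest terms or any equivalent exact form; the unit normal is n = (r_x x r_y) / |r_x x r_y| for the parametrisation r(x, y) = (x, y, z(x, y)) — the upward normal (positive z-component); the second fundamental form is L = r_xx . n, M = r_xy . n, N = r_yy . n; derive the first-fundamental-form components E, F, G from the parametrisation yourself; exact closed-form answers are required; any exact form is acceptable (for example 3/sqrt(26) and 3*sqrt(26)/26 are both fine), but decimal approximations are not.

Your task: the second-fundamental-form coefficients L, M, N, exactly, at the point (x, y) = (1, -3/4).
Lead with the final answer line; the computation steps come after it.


Answer: L = 0, M = 36*sqrt(1897)/1897, N = 0

z_x = -9/4, z_y = 8/3, z_xx = 0, z_xy = 3, z_yy = 0
E = 97/16, F = -6, G = 73/9; answer radicand W^2 = 1897/144
unnormalised second-form numerators: l = 0, m = 3, n = 0; L = l/sqrt(1897/144), and similarly M = m/sqrt(W^2), N = n/sqrt(W^2)


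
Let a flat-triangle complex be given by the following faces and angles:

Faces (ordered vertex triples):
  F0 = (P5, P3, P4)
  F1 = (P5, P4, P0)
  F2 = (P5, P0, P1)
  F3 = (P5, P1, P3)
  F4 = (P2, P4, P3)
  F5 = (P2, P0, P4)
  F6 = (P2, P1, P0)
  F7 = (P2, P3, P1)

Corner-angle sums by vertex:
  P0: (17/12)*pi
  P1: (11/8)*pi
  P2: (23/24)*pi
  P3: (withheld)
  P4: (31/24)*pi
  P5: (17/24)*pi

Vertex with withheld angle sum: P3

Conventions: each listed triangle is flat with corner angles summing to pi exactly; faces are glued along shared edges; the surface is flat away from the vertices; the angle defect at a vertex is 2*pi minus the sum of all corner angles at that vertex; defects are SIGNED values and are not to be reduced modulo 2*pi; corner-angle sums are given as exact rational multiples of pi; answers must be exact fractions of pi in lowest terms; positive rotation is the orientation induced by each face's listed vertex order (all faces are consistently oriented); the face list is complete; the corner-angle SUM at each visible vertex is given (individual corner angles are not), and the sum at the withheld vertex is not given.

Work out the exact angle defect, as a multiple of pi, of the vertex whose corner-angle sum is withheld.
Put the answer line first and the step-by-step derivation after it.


Answer: defect(P3) = -pi/4

V = 6, E = 12, F = 8; chi = V - E + F = 2
Gauss-Bonnet: total defect = 2*pi*chi = 4*pi; visible defects sum to (17/4)*pi


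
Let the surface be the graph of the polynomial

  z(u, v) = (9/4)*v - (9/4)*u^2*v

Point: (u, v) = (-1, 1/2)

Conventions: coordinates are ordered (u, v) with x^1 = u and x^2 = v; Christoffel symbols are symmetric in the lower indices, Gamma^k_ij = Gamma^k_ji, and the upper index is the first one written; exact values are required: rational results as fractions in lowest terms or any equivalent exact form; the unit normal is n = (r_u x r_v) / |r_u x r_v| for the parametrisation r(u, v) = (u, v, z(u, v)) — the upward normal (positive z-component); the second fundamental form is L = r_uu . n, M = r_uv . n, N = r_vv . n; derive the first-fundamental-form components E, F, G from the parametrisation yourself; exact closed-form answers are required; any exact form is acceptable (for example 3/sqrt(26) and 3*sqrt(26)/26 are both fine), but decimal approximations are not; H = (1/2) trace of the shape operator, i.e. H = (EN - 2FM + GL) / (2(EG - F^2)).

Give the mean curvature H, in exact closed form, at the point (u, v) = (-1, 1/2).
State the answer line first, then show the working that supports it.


Answer: H = -72*sqrt(97)/9409

z_u = 9/4, z_v = 0, z_uu = -9/4, z_uv = 9/2, z_vv = 0
E = 97/16, F = 0, G = 1; answer radicand W^2 = 97/16
unnormalised second-form numerators: l = -9/4, m = 9/2, n = 0; L = l/sqrt(97/16), and similarly M = m/sqrt(W^2), N = n/sqrt(W^2)
H = (E*n - 2*F*m + G*l) / (2*(EG - F^2)*sqrt(W^2)); E*n - 2*F*m + G*l = -9/4, EG - F^2 = 97/16, so H = (-18/97)/sqrt(97/16)


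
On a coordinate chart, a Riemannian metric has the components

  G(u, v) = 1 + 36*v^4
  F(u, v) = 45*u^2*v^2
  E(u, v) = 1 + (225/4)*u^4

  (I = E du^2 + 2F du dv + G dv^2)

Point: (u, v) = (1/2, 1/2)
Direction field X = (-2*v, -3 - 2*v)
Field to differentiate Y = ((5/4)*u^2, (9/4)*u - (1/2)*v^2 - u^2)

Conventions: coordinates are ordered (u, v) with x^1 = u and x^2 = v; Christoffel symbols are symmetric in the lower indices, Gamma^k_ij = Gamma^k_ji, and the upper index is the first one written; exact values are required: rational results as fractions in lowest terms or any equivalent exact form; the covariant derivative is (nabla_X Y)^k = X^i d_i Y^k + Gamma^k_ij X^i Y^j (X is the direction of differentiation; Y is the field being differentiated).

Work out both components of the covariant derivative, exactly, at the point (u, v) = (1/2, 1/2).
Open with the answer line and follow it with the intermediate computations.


Answer: (nabla_X Y)^u = -5965/866, (nabla_X Y)^v = -6513/1732

E = 289/64, F = 45/16, G = 13/4 at the point
E_u = 225/8, E_v = 0, F_u = 45/4, F_v = 45/4, G_u = 0, G_v = 18
EG - F^2 = 433/64;  g^inv = (64/433) * [[13/4, -45/16], [-45/16, 289/64]]
first-kind symbols [ij,l] = (1/2)(d_i g_jl + d_j g_il - d_l g_ij): [uu,u] = E_u/2 = 225/16, [uu,v] = F_u - E_v/2 = 45/4, [uv,u] = E_v/2 = 0, [uv,v] = G_u/2 = 0, [vv,u] = F_v - G_u/2 = 45/4, [vv,v] = G_v/2 = 9
Gamma^u_ij = (G*[ij,u] - F*[ij,v])/(EG - F^2), Gamma^v_ij = (E*[ij,v] - F*[ij,u])/(EG - F^2)
Gamma_uuu = 900/433, Gamma_uuv = 0, Gamma_uvv = 720/433, Gamma_vuu = 720/433, Gamma_vuv = 0, Gamma_vvv = 576/433
X = (-1, -4), Y = (5/16, 3/4) at the point


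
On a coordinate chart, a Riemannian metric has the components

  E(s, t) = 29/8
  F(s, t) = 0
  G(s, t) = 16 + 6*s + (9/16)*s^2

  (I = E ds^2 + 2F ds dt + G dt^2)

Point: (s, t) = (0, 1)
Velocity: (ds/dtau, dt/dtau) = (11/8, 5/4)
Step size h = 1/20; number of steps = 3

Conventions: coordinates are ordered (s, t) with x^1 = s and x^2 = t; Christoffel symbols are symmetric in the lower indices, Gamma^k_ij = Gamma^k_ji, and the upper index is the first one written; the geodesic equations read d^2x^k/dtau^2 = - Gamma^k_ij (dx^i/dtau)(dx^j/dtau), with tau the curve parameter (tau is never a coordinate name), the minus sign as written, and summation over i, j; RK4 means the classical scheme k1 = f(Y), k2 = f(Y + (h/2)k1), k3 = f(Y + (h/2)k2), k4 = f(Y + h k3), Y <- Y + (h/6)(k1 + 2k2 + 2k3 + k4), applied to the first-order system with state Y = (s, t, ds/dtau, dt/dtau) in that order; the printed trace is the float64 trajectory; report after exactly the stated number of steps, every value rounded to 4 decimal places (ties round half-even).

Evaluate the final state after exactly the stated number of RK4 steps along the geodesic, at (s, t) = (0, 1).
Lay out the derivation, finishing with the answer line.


f(Y) = (ds/dtau, dt/dtau, -Gamma^s_ij Y'^i Y'^j, -Gamma^t_ij Y'^i Y'^j) with the Gammas evaluated at the stage position; h = 0.050000; intermediate values shown to 6 dp
step 0: s = 0.0000, t = 1.0000, ds/dtau = 1.3750, dt/dtau = 1.2500
step 1:
  k1: at (s, t) = (0.000000, 1.000000), (ds/dtau, dt/dtau) = (1.375000, 1.250000); Gamma_sss = 0.000000, Gamma_sst = 0.000000, Gamma_stt = -0.827586, Gamma_tss = 0.000000, Gamma_tst = 0.187500, Gamma_ttt = 0.000000; k1 = (1.375000, 1.250000, 1.293103, -0.644531)
  k2: at (s, t) = (0.034375, 1.031250), (ds/dtau, dt/dtau) = (1.407328, 1.233887); Gamma_sss = 0.000000, Gamma_sst = 0.000000, Gamma_stt = -0.832920, Gamma_tss = 0.000000, Gamma_tst = 0.186299, Gamma_ttt = 0.000000; k2 = (1.407328, 1.233887, 1.268101, -0.647011)
  k3: at (s, t) = (0.035183, 1.030847), (ds/dtau, dt/dtau) = (1.406703, 1.233825); Gamma_sss = 0.000000, Gamma_sst = 0.000000, Gamma_stt = -0.833046, Gamma_tss = 0.000000, Gamma_tst = 0.186271, Gamma_ttt = 0.000000; k3 = (1.406703, 1.233825, 1.268165, -0.646594)
  k4: at (s, t) = (0.070335, 1.061691), (ds/dtau, dt/dtau) = (1.438408, 1.217670); Gamma_sss = 0.000000, Gamma_sst = 0.000000, Gamma_stt = -0.838500, Gamma_tss = 0.000000, Gamma_tst = 0.185059, Gamma_ttt = 0.000000; k4 = (1.438408, 1.217670, 1.243262, -0.648266)
  Y <- Y + (h/6)(k1 + 2k2 + 2k3 + k4): s = 0.0703, t = 1.0617, ds/dtau = 1.4384, dt/dtau = 1.2177
step 2:
  k1: at (s, t) = (0.070346, 1.061692), (ds/dtau, dt/dtau) = (1.438407, 1.217667); Gamma_sss = 0.000000, Gamma_sst = 0.000000, Gamma_stt = -0.838502, Gamma_tss = 0.000000, Gamma_tst = 0.185059, Gamma_ttt = 0.000000; k1 = (1.438407, 1.217667, 1.243257, -0.648262)
  k2: at (s, t) = (0.106306, 1.092134), (ds/dtau, dt/dtau) = (1.469489, 1.201460); Gamma_sss = 0.000000, Gamma_sst = 0.000000, Gamma_stt = -0.844082, Gamma_tss = 0.000000, Gamma_tst = 0.183836, Gamma_ttt = 0.000000; k2 = (1.469489, 1.201460, 1.218438, -0.649136)
  k3: at (s, t) = (0.107083, 1.091729), (ds/dtau, dt/dtau) = (1.468868, 1.201438); Gamma_sss = 0.000000, Gamma_sst = 0.000000, Gamma_stt = -0.844203, Gamma_tss = 0.000000, Gamma_tst = 0.183809, Gamma_ttt = 0.000000; k3 = (1.468868, 1.201438, 1.218567, -0.648757)
  k4: at (s, t) = (0.143789, 1.121764), (ds/dtau, dt/dtau) = (1.499336, 1.185229); Gamma_sss = 0.000000, Gamma_sst = 0.000000, Gamma_stt = -0.849898, Gamma_tss = 0.000000, Gamma_tst = 0.182578, Gamma_ttt = 0.000000; k4 = (1.499336, 1.185229, 1.193909, -0.648901)
  Y <- Y + (h/6)(k1 + 2k2 + 2k3 + k4): s = 0.1438, t = 1.1218, ds/dtau = 1.4993, dt/dtau = 1.1852
step 3:
  k1: at (s, t) = (0.143799, 1.121765), (ds/dtau, dt/dtau) = (1.499334, 1.185225); Gamma_sss = 0.000000, Gamma_sst = 0.000000, Gamma_stt = -0.849900, Gamma_tss = 0.000000, Gamma_tst = 0.182577, Gamma_ttt = 0.000000; k1 = (1.499334, 1.185225, 1.193905, -0.648897)
  k2: at (s, t) = (0.181283, 1.151396), (ds/dtau, dt/dtau) = (1.529182, 1.169003); Gamma_sss = 0.000000, Gamma_sst = 0.000000, Gamma_stt = -0.855716, Gamma_tss = 0.000000, Gamma_tst = 0.181336, Gamma_ttt = 0.000000; k2 = (1.529182, 1.169003, 1.169394, -0.648320)
  k3: at (s, t) = (0.182029, 1.150990), (ds/dtau, dt/dtau) = (1.528569, 1.169017); Gamma_sss = 0.000000, Gamma_sst = 0.000000, Gamma_stt = -0.855832, Gamma_tss = 0.000000, Gamma_tst = 0.181312, Gamma_ttt = 0.000000; k3 = (1.528569, 1.169017, 1.169581, -0.647980)
  k4: at (s, t) = (0.220228, 1.180216), (ds/dtau, dt/dtau) = (1.557813, 1.152826); Gamma_sss = 0.000000, Gamma_sst = 0.000000, Gamma_stt = -0.861759, Gamma_tss = 0.000000, Gamma_tst = 0.180065, Gamma_ttt = 0.000000; k4 = (1.557813, 1.152826, 1.145286, -0.646752)
  Y <- Y + (h/6)(k1 + 2k2 + 2k3 + k4): s = 0.2202, t = 1.1802, ds/dtau = 1.5578, dt/dtau = 1.1528

Answer: s = 0.2202, t = 1.1802, ds/dtau = 1.5578, dt/dtau = 1.1528


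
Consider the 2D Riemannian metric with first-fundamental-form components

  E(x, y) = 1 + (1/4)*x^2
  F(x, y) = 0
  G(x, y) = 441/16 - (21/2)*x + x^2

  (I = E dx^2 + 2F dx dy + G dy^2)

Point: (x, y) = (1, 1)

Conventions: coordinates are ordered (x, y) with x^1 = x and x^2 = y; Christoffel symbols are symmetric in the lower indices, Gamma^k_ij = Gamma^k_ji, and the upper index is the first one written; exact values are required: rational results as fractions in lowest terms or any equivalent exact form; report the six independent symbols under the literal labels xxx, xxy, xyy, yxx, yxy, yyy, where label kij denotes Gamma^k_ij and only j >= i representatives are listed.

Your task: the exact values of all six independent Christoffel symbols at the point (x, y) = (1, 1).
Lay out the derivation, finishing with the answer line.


E = 5/4, F = 0, G = 289/16 at the point
E_x = 1/2, E_y = 0, F_x = 0, F_y = 0, G_x = -17/2, G_y = 0
EG - F^2 = 1445/64;  g^inv = (64/1445) * [[289/16, 0], [0, 5/4]]
first-kind symbols [ij,l] = (1/2)(d_i g_jl + d_j g_il - d_l g_ij): [xx,x] = E_x/2 = 1/4, [xx,y] = F_x - E_y/2 = 0, [xy,x] = E_y/2 = 0, [xy,y] = G_x/2 = -17/4, [yy,x] = F_y - G_x/2 = 17/4, [yy,y] = G_y/2 = 0
Gamma^x_ij = (G*[ij,x] - F*[ij,y])/(EG - F^2), Gamma^y_ij = (E*[ij,y] - F*[ij,x])/(EG - F^2)

Answer: Gamma_xxx = 1/5, Gamma_xxy = 0, Gamma_xyy = 17/5, Gamma_yxx = 0, Gamma_yxy = -4/17, Gamma_yyy = 0


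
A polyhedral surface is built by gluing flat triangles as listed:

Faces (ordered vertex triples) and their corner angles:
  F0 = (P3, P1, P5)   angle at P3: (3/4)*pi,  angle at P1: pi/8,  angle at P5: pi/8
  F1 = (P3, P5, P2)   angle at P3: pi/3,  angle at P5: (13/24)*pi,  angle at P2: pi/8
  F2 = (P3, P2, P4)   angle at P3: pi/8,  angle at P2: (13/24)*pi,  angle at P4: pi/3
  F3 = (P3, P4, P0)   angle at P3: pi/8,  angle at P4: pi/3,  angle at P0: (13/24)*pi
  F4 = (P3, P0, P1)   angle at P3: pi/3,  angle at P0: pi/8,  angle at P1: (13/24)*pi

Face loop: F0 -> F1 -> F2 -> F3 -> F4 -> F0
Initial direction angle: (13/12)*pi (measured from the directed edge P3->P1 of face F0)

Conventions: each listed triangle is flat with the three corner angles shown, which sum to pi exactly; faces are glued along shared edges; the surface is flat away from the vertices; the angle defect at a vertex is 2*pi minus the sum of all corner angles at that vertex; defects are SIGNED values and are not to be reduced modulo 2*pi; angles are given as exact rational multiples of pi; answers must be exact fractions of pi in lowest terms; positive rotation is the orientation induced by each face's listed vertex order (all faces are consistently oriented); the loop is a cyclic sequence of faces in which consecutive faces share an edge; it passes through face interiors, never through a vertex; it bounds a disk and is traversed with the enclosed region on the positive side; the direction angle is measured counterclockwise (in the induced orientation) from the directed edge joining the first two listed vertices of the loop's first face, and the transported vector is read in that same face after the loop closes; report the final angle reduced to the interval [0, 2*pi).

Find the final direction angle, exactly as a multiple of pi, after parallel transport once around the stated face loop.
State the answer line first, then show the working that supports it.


Answer: final direction angle = (17/12)*pi

enclosed vertex P3: corner angles sum to (5/3)*pi, defect = 2*pi - (5/3)*pi = pi/3
transport around the loop rotates by the sum of enclosed defects; add to the initial angle mod 2*pi
final angle = (13/12)*pi + pi/3 = (17/12)*pi (mod 2*pi)


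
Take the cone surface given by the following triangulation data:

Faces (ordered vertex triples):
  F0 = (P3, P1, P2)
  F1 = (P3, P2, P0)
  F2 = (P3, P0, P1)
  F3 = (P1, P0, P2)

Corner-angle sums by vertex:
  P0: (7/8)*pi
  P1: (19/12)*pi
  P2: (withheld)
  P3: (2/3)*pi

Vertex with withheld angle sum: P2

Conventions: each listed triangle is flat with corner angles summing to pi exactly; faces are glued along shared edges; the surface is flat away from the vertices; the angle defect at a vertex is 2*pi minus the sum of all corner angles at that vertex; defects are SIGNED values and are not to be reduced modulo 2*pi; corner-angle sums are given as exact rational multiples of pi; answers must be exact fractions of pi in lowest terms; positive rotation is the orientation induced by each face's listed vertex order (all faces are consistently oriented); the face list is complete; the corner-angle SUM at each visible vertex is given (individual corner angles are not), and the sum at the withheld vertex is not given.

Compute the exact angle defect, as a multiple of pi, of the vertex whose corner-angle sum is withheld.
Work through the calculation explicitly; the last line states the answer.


V = 4, E = 6, F = 4; chi = V - E + F = 2
Gauss-Bonnet: total defect = 2*pi*chi = 4*pi; visible defects sum to (23/8)*pi

Answer: defect(P2) = (9/8)*pi


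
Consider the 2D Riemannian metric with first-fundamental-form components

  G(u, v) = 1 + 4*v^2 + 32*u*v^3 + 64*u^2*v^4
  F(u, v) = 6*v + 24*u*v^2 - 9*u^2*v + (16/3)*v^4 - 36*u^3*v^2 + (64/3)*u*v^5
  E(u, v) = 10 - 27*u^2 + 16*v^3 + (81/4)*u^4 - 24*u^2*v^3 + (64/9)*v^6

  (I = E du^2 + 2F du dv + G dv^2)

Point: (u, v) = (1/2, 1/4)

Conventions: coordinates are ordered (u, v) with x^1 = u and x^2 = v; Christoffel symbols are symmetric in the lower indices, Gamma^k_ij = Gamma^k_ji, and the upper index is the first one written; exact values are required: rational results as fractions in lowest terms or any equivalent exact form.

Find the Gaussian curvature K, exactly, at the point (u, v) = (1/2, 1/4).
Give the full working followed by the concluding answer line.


E = 673/144, F = 23/16, G = 25/16, EG - F^2 = 377/72 at the point
E_u = -69/4, E_v = 23/12, F_u = -29/12, F_v = 193/24, G_u = 3/4, G_v = 6
E_vv = 95/6, F_uv = -121/12, G_uu = 1/2
Evaluate Brioschi's two determinant matrices M1, M2 and divide by (EG - F^2)^2.
M1 = [[-E_vv/2 + F_uv - G_uu/2, E_u/2, F_u - E_v/2], [F_v - G_u/2, E, F], [G_v/2, F, G]] = [[-73/4, -69/8, -27/8], [23/3, 673/144, 23/16], [3, 23/16, 25/16]]; det M1 = -5561/288
M2 = [[0, E_v/2, G_u/2], [E_v/2, E, F], [G_u/2, F, G]] = [[0, 23/24, 3/8], [23/24, 673/144, 23/16], [3/8, 23/16, 25/16]]; det M2 = -305/288
det M1 - det M2 = -73/4; K = -73/4 / (377/72)^2 = -94608/142129

Answer: K = -94608/142129


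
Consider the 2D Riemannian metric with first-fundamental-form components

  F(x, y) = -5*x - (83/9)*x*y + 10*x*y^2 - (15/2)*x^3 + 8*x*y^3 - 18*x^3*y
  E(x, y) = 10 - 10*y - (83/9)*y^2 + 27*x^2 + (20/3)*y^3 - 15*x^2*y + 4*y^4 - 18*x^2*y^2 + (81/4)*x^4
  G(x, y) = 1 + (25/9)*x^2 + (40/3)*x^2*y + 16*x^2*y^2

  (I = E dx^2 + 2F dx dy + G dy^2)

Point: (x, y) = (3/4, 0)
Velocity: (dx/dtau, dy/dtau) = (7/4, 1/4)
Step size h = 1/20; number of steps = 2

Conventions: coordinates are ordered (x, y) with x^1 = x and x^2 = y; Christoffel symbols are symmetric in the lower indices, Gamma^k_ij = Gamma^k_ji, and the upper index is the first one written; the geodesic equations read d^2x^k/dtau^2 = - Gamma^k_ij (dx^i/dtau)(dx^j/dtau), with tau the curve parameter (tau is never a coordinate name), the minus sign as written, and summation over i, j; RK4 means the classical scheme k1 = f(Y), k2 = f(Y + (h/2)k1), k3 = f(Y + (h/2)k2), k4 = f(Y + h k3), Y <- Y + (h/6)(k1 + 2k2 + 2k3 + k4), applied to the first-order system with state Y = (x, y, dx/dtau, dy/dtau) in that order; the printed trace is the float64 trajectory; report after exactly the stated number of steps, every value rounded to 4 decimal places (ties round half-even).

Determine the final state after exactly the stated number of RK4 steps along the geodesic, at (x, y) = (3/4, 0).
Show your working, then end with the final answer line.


f(Y) = (dx/dtau, dy/dtau, -Gamma^x_ij Y'^i Y'^j, -Gamma^y_ij Y'^i Y'^j) with the Gammas evaluated at the stage position; h = 0.050000; intermediate values shown to 6 dp
step 0: x = 0.7500, y = 0.0000, dx/dtau = 1.7500, dy/dtau = 0.2500
step 1:
  k1: at (x, y) = (0.750000, 0.000000), (dx/dtau, dy/dtau) = (1.750000, 0.250000); Gamma_xxx = 1.126027, Gamma_xxy = -0.278031, Gamma_xyy = -0.500457, Gamma_yxx = -0.254469, Gamma_yxy = 0.062832, Gamma_yyy = 0.113098; k1 = (1.750000, 0.250000, -3.173902, 0.717266)
  k2: at (x, y) = (0.793750, 0.006250), (dx/dtau, dy/dtau) = (1.670652, 0.267932); Gamma_xxx = 1.132866, Gamma_xxy = -0.268267, Gamma_xyy = -0.503496, Gamma_yxx = -0.261159, Gamma_yxy = 0.061843, Gamma_yyy = 0.116071; k2 = (1.670652, 0.267932, -2.885610, 0.665218)
  k3: at (x, y) = (0.791766, 0.006698), (dx/dtau, dy/dtau) = (1.677860, 0.266630); Gamma_xxx = 1.132652, Gamma_xxy = -0.269173, Gamma_xyy = -0.503401, Gamma_yxx = -0.261402, Gamma_yxy = 0.062122, Gamma_yyy = 0.116179; k3 = (1.677860, 0.266630, -2.912030, 0.672061)
  k4: at (x, y) = (0.833893, 0.013332), (dx/dtau, dy/dtau) = (1.604399, 0.283603); Gamma_xxx = 1.135878, Gamma_xxy = -0.260319, Gamma_xyy = -0.504834, Gamma_yxx = -0.266789, Gamma_yxy = 0.061142, Gamma_yyy = 0.118573; k4 = (1.604399, 0.283603, -2.646356, 0.621561)
  Y <- Y + (h/6)(k1 + 2k2 + 2k3 + k4): x = 0.8338, y = 0.0134, dx/dtau = 1.6049, dy/dtau = 0.2834
step 2:
  k1: at (x, y) = (0.833762, 0.013356), (dx/dtau, dy/dtau) = (1.604871, 0.283445); Gamma_xxx = 1.135872, Gamma_xxy = -0.260373, Gamma_xyy = -0.504832, Gamma_yxx = -0.266806, Gamma_yxy = 0.061159, Gamma_yyy = 0.118580; k1 = (1.604871, 0.283445, -2.648121, 0.622018)
  k2: at (x, y) = (0.873884, 0.020442), (dx/dtau, dy/dtau) = (1.538667, 0.298995); Gamma_xxx = 1.136141, Gamma_xxy = -0.252572, Gamma_xyy = -0.504952, Gamma_yxx = -0.271172, Gamma_yxy = 0.060284, Gamma_yyy = 0.120521; k2 = (1.538667, 0.298995, -2.412275, 0.575758)
  k3: at (x, y) = (0.872229, 0.020831), (dx/dtau, dy/dtau) = (1.544564, 0.297839); Gamma_xxx = 1.136173, Gamma_xxy = -0.253284, Gamma_xyy = -0.504966, Gamma_yxx = -0.271487, Gamma_yxy = 0.060522, Gamma_yyy = 0.120661; k3 = (1.544564, 0.297839, -2.432710, 0.581294)
  k4: at (x, y) = (0.910990, 0.028248), (dx/dtau, dy/dtau) = (1.483235, 0.312510); Gamma_xxx = 1.134234, Gamma_xxy = -0.246197, Gamma_xyy = -0.504104, Gamma_yxx = -0.275039, Gamma_yxy = 0.059700, Gamma_yyy = 0.122239; k4 = (1.483235, 0.312510, -2.217829, 0.537798)
  Y <- Y + (h/6)(k1 + 2k2 + 2k3 + k4): x = 0.9109, y = 0.0283, dx/dtau = 1.4836, dy/dtau = 0.3124

Answer: x = 0.9109, y = 0.0283, dx/dtau = 1.4836, dy/dtau = 0.3124


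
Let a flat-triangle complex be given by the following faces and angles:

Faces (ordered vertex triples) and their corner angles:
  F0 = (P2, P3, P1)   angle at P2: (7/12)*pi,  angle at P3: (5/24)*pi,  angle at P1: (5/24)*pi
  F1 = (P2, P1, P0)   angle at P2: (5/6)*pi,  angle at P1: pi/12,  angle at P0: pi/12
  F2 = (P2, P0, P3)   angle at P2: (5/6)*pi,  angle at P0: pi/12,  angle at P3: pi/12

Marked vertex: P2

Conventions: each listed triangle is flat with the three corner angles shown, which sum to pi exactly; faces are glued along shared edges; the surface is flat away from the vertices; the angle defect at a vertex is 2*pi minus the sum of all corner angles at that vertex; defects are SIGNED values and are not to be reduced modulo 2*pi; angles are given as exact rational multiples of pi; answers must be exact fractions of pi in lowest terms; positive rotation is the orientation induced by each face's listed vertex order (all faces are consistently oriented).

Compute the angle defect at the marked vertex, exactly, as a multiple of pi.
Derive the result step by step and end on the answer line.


Sum of corner angles at P2: (9/4)*pi
defect = 2*pi - (9/4)*pi

Answer: defect(P2) = -pi/4


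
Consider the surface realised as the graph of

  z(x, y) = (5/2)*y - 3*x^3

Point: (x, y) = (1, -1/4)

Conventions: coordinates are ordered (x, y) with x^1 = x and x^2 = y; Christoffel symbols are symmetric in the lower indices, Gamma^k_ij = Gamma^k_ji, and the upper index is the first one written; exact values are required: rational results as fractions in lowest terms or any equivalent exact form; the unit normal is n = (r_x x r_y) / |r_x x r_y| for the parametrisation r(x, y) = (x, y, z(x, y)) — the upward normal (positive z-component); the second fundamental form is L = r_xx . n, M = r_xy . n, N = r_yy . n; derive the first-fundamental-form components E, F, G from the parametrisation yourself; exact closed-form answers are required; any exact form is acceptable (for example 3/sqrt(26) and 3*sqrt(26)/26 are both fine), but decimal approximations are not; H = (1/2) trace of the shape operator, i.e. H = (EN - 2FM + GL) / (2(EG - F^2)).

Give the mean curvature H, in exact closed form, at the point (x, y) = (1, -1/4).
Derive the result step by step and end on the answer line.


z_x = -9, z_y = 5/2, z_xx = -18, z_xy = 0, z_yy = 0
E = 82, F = -45/2, G = 29/4; answer radicand W^2 = 353/4
unnormalised second-form numerators: l = -18, m = 0, n = 0; L = l/sqrt(353/4), and similarly M = m/sqrt(W^2), N = n/sqrt(W^2)
H = (E*n - 2*F*m + G*l) / (2*(EG - F^2)*sqrt(W^2)); E*n - 2*F*m + G*l = -261/2, EG - F^2 = 353/4, so H = (-261/353)/sqrt(353/4)

Answer: H = -522*sqrt(353)/124609


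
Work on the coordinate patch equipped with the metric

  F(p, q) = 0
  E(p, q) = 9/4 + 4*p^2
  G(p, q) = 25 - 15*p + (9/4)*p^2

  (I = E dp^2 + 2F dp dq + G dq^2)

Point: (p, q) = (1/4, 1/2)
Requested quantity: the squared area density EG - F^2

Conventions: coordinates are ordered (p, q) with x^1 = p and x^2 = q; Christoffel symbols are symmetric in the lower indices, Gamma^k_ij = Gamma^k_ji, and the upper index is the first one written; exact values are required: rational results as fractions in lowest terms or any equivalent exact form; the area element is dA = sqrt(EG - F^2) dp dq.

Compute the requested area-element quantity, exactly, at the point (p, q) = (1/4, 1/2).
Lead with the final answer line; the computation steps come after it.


Answer: EG - F^2 = 6845/128

E = 5/2, F = 0, G = 1369/64; EG - F^2 = 6845/128


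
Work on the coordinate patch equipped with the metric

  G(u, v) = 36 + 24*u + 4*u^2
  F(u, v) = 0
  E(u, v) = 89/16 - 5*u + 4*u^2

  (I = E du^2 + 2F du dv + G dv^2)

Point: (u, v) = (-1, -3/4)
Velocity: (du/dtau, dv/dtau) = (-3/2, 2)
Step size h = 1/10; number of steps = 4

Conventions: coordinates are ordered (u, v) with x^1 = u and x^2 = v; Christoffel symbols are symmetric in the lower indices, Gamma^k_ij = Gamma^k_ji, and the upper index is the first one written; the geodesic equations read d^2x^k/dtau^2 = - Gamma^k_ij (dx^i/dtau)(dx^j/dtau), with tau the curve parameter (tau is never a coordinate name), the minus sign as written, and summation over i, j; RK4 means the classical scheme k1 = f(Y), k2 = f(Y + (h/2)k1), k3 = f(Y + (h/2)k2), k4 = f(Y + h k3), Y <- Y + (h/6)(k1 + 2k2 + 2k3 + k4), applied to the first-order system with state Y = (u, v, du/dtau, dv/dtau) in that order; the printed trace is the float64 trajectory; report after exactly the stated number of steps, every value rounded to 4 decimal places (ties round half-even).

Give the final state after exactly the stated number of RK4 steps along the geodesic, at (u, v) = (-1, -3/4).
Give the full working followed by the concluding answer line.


f(Y) = (du/dtau, dv/dtau, -Gamma^u_ij Y'^i Y'^j, -Gamma^v_ij Y'^i Y'^j) with the Gammas evaluated at the stage position; h = 0.100000; intermediate values shown to 6 dp
step 0: u = -1.0000, v = -0.7500, du/dtau = -1.5000, dv/dtau = 2.0000
step 1:
  k1: at (u, v) = (-1.000000, -0.750000), (du/dtau, dv/dtau) = (-1.500000, 2.000000); Gamma_uuu = -0.446352, Gamma_uuv = 0.000000, Gamma_uvv = -0.549356, Gamma_vuu = 0.000000, Gamma_vuv = 0.500000, Gamma_vvv = 0.000000; k1 = (-1.500000, 2.000000, 3.201717, 3.000000)
  k2: at (u, v) = (-1.075000, -0.650000), (du/dtau, dv/dtau) = (-1.339914, 2.150000); Gamma_uuu = -0.437018, Gamma_uuv = 0.000000, Gamma_uvv = -0.494859, Gamma_vuu = 0.000000, Gamma_vuv = 0.519481, Gamma_vvv = 0.000000; k2 = (-1.339914, 2.150000, 3.072093, 2.993055)
  k3: at (u, v) = (-1.066996, -0.642500), (du/dtau, dv/dtau) = (-1.346395, 2.149653); Gamma_uuu = -0.438018, Gamma_uuv = 0.000000, Gamma_uvv = -0.500409, Gamma_vuu = 0.000000, Gamma_vuv = 0.517329, Gamma_vvv = 0.000000; k3 = (-1.346395, 2.149653, 3.106423, 2.994595)
  k4: at (u, v) = (-1.134640, -0.535035), (du/dtau, dv/dtau) = (-1.189358, 2.299459); Gamma_uuu = -0.429565, Gamma_uuv = 0.000000, Gamma_uvv = -0.455373, Gamma_vuu = 0.000000, Gamma_vuv = 0.536089, Gamma_vvv = 0.000000; k4 = (-1.189358, 2.299459, 3.015444, 2.932280)
  Y <- Y + (h/6)(k1 + 2k2 + 2k3 + k4): u = -1.1344, v = -0.5350, du/dtau = -1.1904, dv/dtau = 2.2985
step 2:
  k1: at (u, v) = (-1.134366, -0.535021), (du/dtau, dv/dtau) = (-1.190430, 2.298460); Gamma_uuu = -0.429599, Gamma_uuv = 0.000000, Gamma_uvv = -0.455547, Gamma_vuu = 0.000000, Gamma_vuv = 0.536011, Gamma_vvv = 0.000000; k1 = (-1.190430, 2.298460, 3.015412, 2.933219)
  k2: at (u, v) = (-1.193888, -0.420098), (du/dtau, dv/dtau) = (-1.039660, 2.445121); Gamma_uuu = -0.422177, Gamma_uuv = 0.000000, Gamma_uvv = -0.419212, Gamma_vuu = 0.000000, Gamma_vuv = 0.553675, Gamma_vvv = 0.000000; k2 = (-1.039660, 2.445121, 2.962633, 2.814989)
  k3: at (u, v) = (-1.186349, -0.412765), (du/dtau, dv/dtau) = (-1.042298, 2.439209); Gamma_uuu = -0.423115, Gamma_uuv = 0.000000, Gamma_uvv = -0.423653, Gamma_vuu = 0.000000, Gamma_vuv = 0.551374, Gamma_vvv = 0.000000; k3 = (-1.042298, 2.439209, 2.980289, 2.803609)
  k4: at (u, v) = (-1.238596, -0.291100), (du/dtau, dv/dtau) = (-0.892401, 2.578821); Gamma_uuu = -0.416633, Gamma_uuv = 0.000000, Gamma_uvv = -0.393787, Gamma_vuu = 0.000000, Gamma_vuv = 0.567729, Gamma_vvv = 0.000000; k4 = (-0.892401, 2.578821, 2.950604, 2.613078)
  Y <- Y + (h/6)(k1 + 2k2 + 2k3 + k4): u = -1.2385, v = -0.2909, du/dtau = -0.8929, dv/dtau = 2.5782
step 3:
  k1: at (u, v) = (-1.238479, -0.290922), (du/dtau, dv/dtau) = (-0.892899, 2.578185); Gamma_uuu = -0.416648, Gamma_uuv = 0.000000, Gamma_uvv = -0.393851, Gamma_vuu = 0.000000, Gamma_vuv = 0.567691, Gamma_vvv = 0.000000; k1 = (-0.892899, 2.578185, 2.950124, 2.613717)
  k2: at (u, v) = (-1.283124, -0.162012), (du/dtau, dv/dtau) = (-0.745393, 2.708870); Gamma_uuu = -0.411151, Gamma_uuv = 0.000000, Gamma_uvv = -0.369942, Gamma_vuu = 0.000000, Gamma_vuv = 0.582453, Gamma_vvv = 0.000000; k2 = (-0.745393, 2.708870, 2.943065, 2.352147)
  k3: at (u, v) = (-1.275748, -0.155478), (du/dtau, dv/dtau) = (-0.745746, 2.695792); Gamma_uuu = -0.412056, Gamma_uuv = 0.000000, Gamma_uvv = -0.373794, Gamma_vuu = 0.000000, Gamma_vuv = 0.579962, Gamma_vvv = 0.000000; k3 = (-0.745746, 2.695792, 2.945627, 2.331882)
  k4: at (u, v) = (-1.313053, -0.021342), (du/dtau, dv/dtau) = (-0.598336, 2.811373); Gamma_uuu = -0.407492, Gamma_uuv = 0.000000, Gamma_uvv = -0.354695, Gamma_vuu = 0.000000, Gamma_vuv = 0.592787, Gamma_vvv = 0.000000; k4 = (-0.598336, 2.811373, 2.949328, 1.994309)
  Y <- Y + (h/6)(k1 + 2k2 + 2k3 + k4): u = -1.3130, v = -0.0209, du/dtau = -0.5983, dv/dtau = 2.8111
step 4:
  k1: at (u, v) = (-1.313037, -0.020940), (du/dtau, dv/dtau) = (-0.598285, 2.811119); Gamma_uuu = -0.407494, Gamma_uuv = 0.000000, Gamma_uvv = -0.354703, Gamma_vuu = 0.000000, Gamma_vuv = 0.592781, Gamma_vvv = 0.000000; k1 = (-0.598285, 2.811119, 2.948861, 1.993940)
  k2: at (u, v) = (-1.342952, 0.119616), (du/dtau, dv/dtau) = (-0.450842, 2.910816); Gamma_uuu = -0.403862, Gamma_uuv = 0.000000, Gamma_uvv = -0.340059, Gamma_vuu = 0.000000, Gamma_vuv = 0.603483, Gamma_vvv = 0.000000; k2 = (-0.450842, 2.910816, 2.963354, 1.583923)
  k3: at (u, v) = (-1.335579, 0.124601), (du/dtau, dv/dtau) = (-0.450117, 2.890315); Gamma_uuu = -0.404755, Gamma_uuv = 0.000000, Gamma_uvv = -0.343614, Gamma_vuu = 0.000000, Gamma_vuv = 0.600810, Gamma_vvv = 0.000000; k3 = (-0.450117, 2.890315, 2.952528, 1.563285)
  k4: at (u, v) = (-1.358049, 0.268091), (du/dtau, dv/dtau) = (-0.303032, 2.967448); Gamma_uuu = -0.402039, Gamma_uuv = 0.000000, Gamma_uvv = -0.332885, Gamma_vuu = 0.000000, Gamma_vuv = 0.609032, Gamma_vvv = 0.000000; k4 = (-0.303032, 2.967448, 2.968222, 1.095322)
  Y <- Y + (h/6)(k1 + 2k2 + 2k3 + k4): u = -1.3581, v = 0.2687, du/dtau = -0.3025, dv/dtau = 2.9675

Answer: u = -1.3581, v = 0.2687, du/dtau = -0.3025, dv/dtau = 2.9675


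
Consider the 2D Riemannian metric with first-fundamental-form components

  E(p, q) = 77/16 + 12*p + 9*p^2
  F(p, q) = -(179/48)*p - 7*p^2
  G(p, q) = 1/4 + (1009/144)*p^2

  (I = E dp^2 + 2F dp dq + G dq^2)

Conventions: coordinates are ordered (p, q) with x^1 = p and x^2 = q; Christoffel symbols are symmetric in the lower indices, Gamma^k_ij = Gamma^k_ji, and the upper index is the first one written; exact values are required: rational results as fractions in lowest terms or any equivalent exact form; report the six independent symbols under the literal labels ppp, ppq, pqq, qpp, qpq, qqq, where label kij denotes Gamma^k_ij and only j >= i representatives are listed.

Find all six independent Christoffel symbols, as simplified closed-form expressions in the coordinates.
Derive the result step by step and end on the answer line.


E = 77/16 + 12*p + 9*p^2; F = -(179/48)*p - 7*p^2; G = 1/4 + (1009/144)*p^2
Gamma^k_ij = (1/2) g^{kl} (d_i g_jl + d_j g_il - d_l g_ij), with g^inv = (1/(EG-F^2)) [[G, -F], [-F, E]]
first partials: E_p = 12 + 18*p, E_q = 0, F_p = -179/48 - 14*p, F_q = 0, G_p = (1009/72)*p, G_q = 0
D = EG - F^2 = 77/64 + 3*p + (12709/576)*p^2 + (255/8)*p^3 + (225/16)*p^4
expanded: Gamma^p_pp = (G E_p - 2F F_p + F E_q)/(2D), Gamma^p_pq = (G E_q - F G_p)/(2D), Gamma^p_qq = (2G F_q - G G_p - F G_q)/(2D), Gamma^q_pp = (2E F_p - E E_q - F E_p)/(2D), Gamma^q_pq = (E G_p - F E_q)/(2D), Gamma^q_qq = (E G_q - 2F F_q + F G_p)/(2D); substitute and cancel common factors

Answer: Gamma_ppp = (-80496*p^3 - 83568*p^2 - 26857*p + 3456)/(32400*p^4 + 73440*p^3 + 50836*p^2 + 6912*p + 2772), Gamma_ppq = (339024*p^3 + 180611*p^2)/(97200*p^4 + 220320*p^3 + 152508*p^2 + 20736*p + 8316), Gamma_pqq = (-1018081*p^3 - 36324*p)/(291600*p^4 + 660960*p^3 + 457524*p^2 + 62208*p + 24948), Gamma_qpp = (-145152*p^3 - 290304*p^2 - 206784*p - 41349)/(32400*p^4 + 73440*p^3 + 50836*p^2 + 6912*p + 2772), Gamma_qpq = (145296*p^3 + 193728*p^2 + 77693*p)/(32400*p^4 + 73440*p^3 + 50836*p^2 + 6912*p + 2772), Gamma_qqq = (-339024*p^3 - 180611*p^2)/(97200*p^4 + 220320*p^3 + 152508*p^2 + 20736*p + 8316)


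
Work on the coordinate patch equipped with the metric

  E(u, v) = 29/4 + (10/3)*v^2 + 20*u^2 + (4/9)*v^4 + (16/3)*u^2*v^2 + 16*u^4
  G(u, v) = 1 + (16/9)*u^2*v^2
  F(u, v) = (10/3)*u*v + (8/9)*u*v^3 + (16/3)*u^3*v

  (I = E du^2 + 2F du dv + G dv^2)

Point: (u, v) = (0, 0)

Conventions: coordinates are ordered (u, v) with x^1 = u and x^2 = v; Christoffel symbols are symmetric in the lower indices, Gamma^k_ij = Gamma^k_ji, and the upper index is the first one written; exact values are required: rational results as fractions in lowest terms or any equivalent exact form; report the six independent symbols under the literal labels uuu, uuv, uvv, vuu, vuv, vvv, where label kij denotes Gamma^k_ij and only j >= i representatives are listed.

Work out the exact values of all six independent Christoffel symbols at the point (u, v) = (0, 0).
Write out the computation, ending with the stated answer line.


E = 29/4, F = 0, G = 1 at the point
E_u = 0, E_v = 0, F_u = 0, F_v = 0, G_u = 0, G_v = 0
EG - F^2 = 29/4;  g^inv = (4/29) * [[1, 0], [0, 29/4]]
first-kind symbols [ij,l] = (1/2)(d_i g_jl + d_j g_il - d_l g_ij): [uu,u] = E_u/2 = 0, [uu,v] = F_u - E_v/2 = 0, [uv,u] = E_v/2 = 0, [uv,v] = G_u/2 = 0, [vv,u] = F_v - G_u/2 = 0, [vv,v] = G_v/2 = 0
Gamma^u_ij = (G*[ij,u] - F*[ij,v])/(EG - F^2), Gamma^v_ij = (E*[ij,v] - F*[ij,u])/(EG - F^2)

Answer: Gamma_uuu = 0, Gamma_uuv = 0, Gamma_uvv = 0, Gamma_vuu = 0, Gamma_vuv = 0, Gamma_vvv = 0


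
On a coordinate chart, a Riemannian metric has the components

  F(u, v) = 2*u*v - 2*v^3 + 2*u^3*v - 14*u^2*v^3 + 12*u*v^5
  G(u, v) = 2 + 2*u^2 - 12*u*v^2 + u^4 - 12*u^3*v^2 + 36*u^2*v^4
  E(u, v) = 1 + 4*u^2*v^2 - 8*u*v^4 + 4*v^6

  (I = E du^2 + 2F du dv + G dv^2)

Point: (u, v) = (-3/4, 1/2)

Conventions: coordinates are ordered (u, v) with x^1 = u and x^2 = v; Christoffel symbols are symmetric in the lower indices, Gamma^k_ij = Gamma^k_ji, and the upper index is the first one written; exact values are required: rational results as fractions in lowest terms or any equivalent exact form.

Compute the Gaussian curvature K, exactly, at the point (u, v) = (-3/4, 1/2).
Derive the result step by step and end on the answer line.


E = 2, F = -43/16, G = 2105/256, EG - F^2 = 2361/256 at the point
E_u = -2, E_v = 6, F_u = 91/16, F_v = -201/16, G_u = -129/8, G_v = 387/16
E_vv = 30, F_uv = 199/8, G_uu = 115/4
By Brioschi, K is (det M1 - det M2) divided by (EG - F^2) squared.
M1 = [[-E_vv/2 + F_uv - G_uu/2, E_u/2, F_u - E_v/2], [F_v - G_u/2, E, F], [G_v/2, F, G]] = [[-9/2, -1, 43/16], [-9/2, 2, -43/16], [387/32, -43/16, 2105/256]]; det M1 = -20097/256
M2 = [[0, E_v/2, G_u/2], [E_v/2, E, F], [G_u/2, F, G]] = [[0, 3, -129/16], [3, 2, -43/16], [-129/16, -43/16, 2105/256]]; det M2 = -18945/256
det M1 - det M2 = -9/2; K = -9/2 / (2361/256)^2 = -32768/619369

Answer: K = -32768/619369


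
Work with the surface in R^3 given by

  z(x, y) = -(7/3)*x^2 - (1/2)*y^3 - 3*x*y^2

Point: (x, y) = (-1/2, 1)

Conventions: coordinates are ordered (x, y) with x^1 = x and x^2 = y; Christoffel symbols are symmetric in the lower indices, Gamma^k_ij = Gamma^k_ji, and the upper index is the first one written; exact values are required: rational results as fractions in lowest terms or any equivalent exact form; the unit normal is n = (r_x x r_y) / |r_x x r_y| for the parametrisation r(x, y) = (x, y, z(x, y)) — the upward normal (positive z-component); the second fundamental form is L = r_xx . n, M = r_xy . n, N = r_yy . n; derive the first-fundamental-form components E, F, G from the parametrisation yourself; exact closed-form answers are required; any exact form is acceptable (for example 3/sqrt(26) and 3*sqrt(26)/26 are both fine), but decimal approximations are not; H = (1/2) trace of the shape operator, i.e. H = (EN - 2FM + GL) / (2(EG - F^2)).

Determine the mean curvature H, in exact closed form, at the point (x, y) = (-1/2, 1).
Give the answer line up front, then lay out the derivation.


Answer: H = -2934*sqrt(133)/17689

z_x = -2/3, z_y = 3/2, z_xx = -14/3, z_xy = -6, z_yy = 0
E = 13/9, F = -1, G = 13/4; answer radicand W^2 = 133/36
unnormalised second-form numerators: l = -14/3, m = -6, n = 0; L = l/sqrt(133/36), and similarly M = m/sqrt(W^2), N = n/sqrt(W^2)
H = (E*n - 2*F*m + G*l) / (2*(EG - F^2)*sqrt(W^2)); E*n - 2*F*m + G*l = -163/6, EG - F^2 = 133/36, so H = (-489/133)/sqrt(133/36)


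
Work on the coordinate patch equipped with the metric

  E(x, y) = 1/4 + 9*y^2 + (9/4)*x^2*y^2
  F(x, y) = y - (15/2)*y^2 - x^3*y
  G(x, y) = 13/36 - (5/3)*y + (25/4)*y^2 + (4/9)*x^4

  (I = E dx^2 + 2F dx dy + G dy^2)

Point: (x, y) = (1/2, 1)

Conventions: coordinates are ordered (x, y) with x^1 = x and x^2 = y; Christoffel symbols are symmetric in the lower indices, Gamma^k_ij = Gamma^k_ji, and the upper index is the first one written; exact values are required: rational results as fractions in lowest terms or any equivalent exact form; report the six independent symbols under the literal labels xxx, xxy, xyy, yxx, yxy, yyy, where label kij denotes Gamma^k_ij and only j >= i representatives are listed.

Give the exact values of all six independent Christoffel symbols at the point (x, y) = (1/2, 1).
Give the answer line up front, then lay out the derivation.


Answer: Gamma_xxx = -72261/5644, Gamma_xxy = 27811/2822, Gamma_xyy = -90460/12699, Gamma_yxx = -215973/11288, Gamma_yxy = 74237/5644, Gamma_yyy = -11855/1411

E = 157/16, F = -53/8, G = 179/36 at the point
E_x = 9/4, E_y = 153/8, F_x = -3/4, F_y = -113/8, G_x = 2/9, G_y = 65/6
EG - F^2 = 1411/288;  g^inv = (288/1411) * [[179/36, 53/8], [53/8, 157/16]]
first-kind symbols [ij,l] = (1/2)(d_i g_jl + d_j g_il - d_l g_ij): [xx,x] = E_x/2 = 9/8, [xx,y] = F_x - E_y/2 = -165/16, [xy,x] = E_y/2 = 153/16, [xy,y] = G_x/2 = 1/9, [yy,x] = F_y - G_x/2 = -1025/72, [yy,y] = G_y/2 = 65/12
Gamma^x_ij = (G*[ij,x] - F*[ij,y])/(EG - F^2), Gamma^y_ij = (E*[ij,y] - F*[ij,x])/(EG - F^2)
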